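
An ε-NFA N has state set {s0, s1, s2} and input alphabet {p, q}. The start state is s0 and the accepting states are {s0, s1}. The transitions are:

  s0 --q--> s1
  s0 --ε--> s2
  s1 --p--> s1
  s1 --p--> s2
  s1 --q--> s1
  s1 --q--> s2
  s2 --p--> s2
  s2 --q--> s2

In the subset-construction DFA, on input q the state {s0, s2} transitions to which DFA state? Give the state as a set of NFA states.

{s1, s2}

δ(s0,q) = {s1}; δ(s2,q) = {s2}.
Union: {s1, s2}.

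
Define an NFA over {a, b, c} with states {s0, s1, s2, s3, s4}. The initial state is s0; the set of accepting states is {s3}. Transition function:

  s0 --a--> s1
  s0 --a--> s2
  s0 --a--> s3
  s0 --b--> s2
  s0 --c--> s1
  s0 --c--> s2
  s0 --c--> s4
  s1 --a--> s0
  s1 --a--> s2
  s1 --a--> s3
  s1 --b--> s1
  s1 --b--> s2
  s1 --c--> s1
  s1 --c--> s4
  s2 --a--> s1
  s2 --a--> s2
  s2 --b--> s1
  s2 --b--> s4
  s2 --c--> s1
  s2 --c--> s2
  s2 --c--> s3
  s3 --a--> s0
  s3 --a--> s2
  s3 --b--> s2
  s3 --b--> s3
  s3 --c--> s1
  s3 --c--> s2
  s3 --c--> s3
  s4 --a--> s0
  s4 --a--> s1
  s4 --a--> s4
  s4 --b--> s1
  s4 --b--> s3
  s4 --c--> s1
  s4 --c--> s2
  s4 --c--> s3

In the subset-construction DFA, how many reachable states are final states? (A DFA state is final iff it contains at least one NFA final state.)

4

Start state of the DFA: {s0}.
{s0} --a--> {s1, s2, s3}  [new]
{s0} --b--> {s2}  [new]
{s0} --c--> {s1, s2, s4}  [new]
{s1, s2, s3} --a--> {s0, s1, s2, s3}  [new]
{s1, s2, s3} --b--> {s1, s2, s3, s4}  [new]
{s1, s2, s3} --c--> {s1, s2, s3, s4}  [seen]
{s2} --a--> {s1, s2}  [new]
{s2} --b--> {s1, s4}  [new]
{s2} --c--> {s1, s2, s3}  [seen]
{s1, s2, s4} --a--> {s0, s1, s2, s3, s4}  [new]
{s1, s2, s4} --b--> {s1, s2, s3, s4}  [seen]
{s1, s2, s4} --c--> {s1, s2, s3, s4}  [seen]
{s0, s1, s2, s3} --a--> {s0, s1, s2, s3}  [seen]
{s0, s1, s2, s3} --b--> {s1, s2, s3, s4}  [seen]
{s0, s1, s2, s3} --c--> {s1, s2, s3, s4}  [seen]
{s1, s2, s3, s4} --a--> {s0, s1, s2, s3, s4}  [seen]
{s1, s2, s3, s4} --b--> {s1, s2, s3, s4}  [seen]
{s1, s2, s3, s4} --c--> {s1, s2, s3, s4}  [seen]
{s1, s2} --a--> {s0, s1, s2, s3}  [seen]
{s1, s2} --b--> {s1, s2, s4}  [seen]
{s1, s2} --c--> {s1, s2, s3, s4}  [seen]
{s1, s4} --a--> {s0, s1, s2, s3, s4}  [seen]
{s1, s4} --b--> {s1, s2, s3}  [seen]
{s1, s4} --c--> {s1, s2, s3, s4}  [seen]
{s0, s1, s2, s3, s4} --a--> {s0, s1, s2, s3, s4}  [seen]
{s0, s1, s2, s3, s4} --b--> {s1, s2, s3, s4}  [seen]
{s0, s1, s2, s3, s4} --c--> {s1, s2, s3, s4}  [seen]
Reachable DFA states: {s0}, {s1, s2, s3}, {s2}, {s1, s2, s4}, {s0, s1, s2, s3}, {s1, s2, s3, s4}, {s1, s2}, {s1, s4}, {s0, s1, s2, s3, s4}.
Accepting DFA states (contain an NFA accepting state): {s1, s2, s3}, {s0, s1, s2, s3}, {s1, s2, s3, s4}, {s0, s1, s2, s3, s4}.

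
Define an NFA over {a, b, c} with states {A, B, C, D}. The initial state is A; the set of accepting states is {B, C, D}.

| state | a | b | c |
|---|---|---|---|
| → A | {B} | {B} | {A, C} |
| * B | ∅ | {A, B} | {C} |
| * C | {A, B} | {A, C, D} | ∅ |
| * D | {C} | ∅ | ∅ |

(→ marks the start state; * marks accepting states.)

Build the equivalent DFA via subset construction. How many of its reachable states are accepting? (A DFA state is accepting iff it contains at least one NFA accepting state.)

7

Start state of the DFA: {A}.
{A} --a--> {B}  [new]
{A} --b--> {B}  [seen]
{A} --c--> {A, C}  [new]
{B} --a--> ∅  [new]
{B} --b--> {A, B}  [new]
{B} --c--> {C}  [new]
{A, C} --a--> {A, B}  [seen]
{A, C} --b--> {A, B, C, D}  [new]
{A, C} --c--> {A, C}  [seen]
∅ --a--> ∅  [seen]
∅ --b--> ∅  [seen]
∅ --c--> ∅  [seen]
{A, B} --a--> {B}  [seen]
{A, B} --b--> {A, B}  [seen]
{A, B} --c--> {A, C}  [seen]
{C} --a--> {A, B}  [seen]
{C} --b--> {A, C, D}  [new]
{C} --c--> ∅  [seen]
{A, B, C, D} --a--> {A, B, C}  [new]
{A, B, C, D} --b--> {A, B, C, D}  [seen]
{A, B, C, D} --c--> {A, C}  [seen]
{A, C, D} --a--> {A, B, C}  [seen]
{A, C, D} --b--> {A, B, C, D}  [seen]
{A, C, D} --c--> {A, C}  [seen]
{A, B, C} --a--> {A, B}  [seen]
{A, B, C} --b--> {A, B, C, D}  [seen]
{A, B, C} --c--> {A, C}  [seen]
Reachable DFA states: {A}, {B}, {A, C}, ∅, {A, B}, {C}, {A, B, C, D}, {A, C, D}, {A, B, C}.
Accepting DFA states (contain an NFA accepting state): {B}, {A, C}, {A, B}, {C}, {A, B, C, D}, {A, C, D}, {A, B, C}.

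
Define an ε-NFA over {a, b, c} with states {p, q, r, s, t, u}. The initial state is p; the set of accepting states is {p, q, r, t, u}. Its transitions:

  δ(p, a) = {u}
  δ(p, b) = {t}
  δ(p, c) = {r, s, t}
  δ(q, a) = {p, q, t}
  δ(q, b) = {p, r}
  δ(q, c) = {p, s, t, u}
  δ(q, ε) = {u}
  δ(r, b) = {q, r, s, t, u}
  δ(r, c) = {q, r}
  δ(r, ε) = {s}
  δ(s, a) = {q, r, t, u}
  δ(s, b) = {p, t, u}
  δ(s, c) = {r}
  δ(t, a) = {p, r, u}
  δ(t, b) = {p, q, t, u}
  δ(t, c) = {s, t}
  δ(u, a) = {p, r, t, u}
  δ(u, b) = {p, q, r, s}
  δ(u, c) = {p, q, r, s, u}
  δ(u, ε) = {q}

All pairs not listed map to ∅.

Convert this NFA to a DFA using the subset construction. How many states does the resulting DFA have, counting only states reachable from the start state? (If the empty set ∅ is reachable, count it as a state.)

9

Start state of the DFA: {p} (ε-closure of the NFA start).
{p} --a--> {q, u}  [new]
{p} --b--> {t}  [new]
{p} --c--> {r, s, t}  [new]
{q, u} --a--> {p, q, r, s, t, u}  [new]
{q, u} --b--> {p, q, r, s, u}  [new]
{q, u} --c--> {p, q, r, s, t, u}  [seen]
{t} --a--> {p, q, r, s, u}  [seen]
{t} --b--> {p, q, t, u}  [new]
{t} --c--> {s, t}  [new]
{r, s, t} --a--> {p, q, r, s, t, u}  [seen]
{r, s, t} --b--> {p, q, r, s, t, u}  [seen]
{r, s, t} --c--> {q, r, s, t, u}  [new]
{p, q, r, s, t, u} --a--> {p, q, r, s, t, u}  [seen]
{p, q, r, s, t, u} --b--> {p, q, r, s, t, u}  [seen]
{p, q, r, s, t, u} --c--> {p, q, r, s, t, u}  [seen]
{p, q, r, s, u} --a--> {p, q, r, s, t, u}  [seen]
{p, q, r, s, u} --b--> {p, q, r, s, t, u}  [seen]
{p, q, r, s, u} --c--> {p, q, r, s, t, u}  [seen]
{p, q, t, u} --a--> {p, q, r, s, t, u}  [seen]
{p, q, t, u} --b--> {p, q, r, s, t, u}  [seen]
{p, q, t, u} --c--> {p, q, r, s, t, u}  [seen]
{s, t} --a--> {p, q, r, s, t, u}  [seen]
{s, t} --b--> {p, q, t, u}  [seen]
{s, t} --c--> {r, s, t}  [seen]
{q, r, s, t, u} --a--> {p, q, r, s, t, u}  [seen]
{q, r, s, t, u} --b--> {p, q, r, s, t, u}  [seen]
{q, r, s, t, u} --c--> {p, q, r, s, t, u}  [seen]
Reachable DFA states: {p}, {q, u}, {t}, {r, s, t}, {p, q, r, s, t, u}, {p, q, r, s, u}, {p, q, t, u}, {s, t}, {q, r, s, t, u}.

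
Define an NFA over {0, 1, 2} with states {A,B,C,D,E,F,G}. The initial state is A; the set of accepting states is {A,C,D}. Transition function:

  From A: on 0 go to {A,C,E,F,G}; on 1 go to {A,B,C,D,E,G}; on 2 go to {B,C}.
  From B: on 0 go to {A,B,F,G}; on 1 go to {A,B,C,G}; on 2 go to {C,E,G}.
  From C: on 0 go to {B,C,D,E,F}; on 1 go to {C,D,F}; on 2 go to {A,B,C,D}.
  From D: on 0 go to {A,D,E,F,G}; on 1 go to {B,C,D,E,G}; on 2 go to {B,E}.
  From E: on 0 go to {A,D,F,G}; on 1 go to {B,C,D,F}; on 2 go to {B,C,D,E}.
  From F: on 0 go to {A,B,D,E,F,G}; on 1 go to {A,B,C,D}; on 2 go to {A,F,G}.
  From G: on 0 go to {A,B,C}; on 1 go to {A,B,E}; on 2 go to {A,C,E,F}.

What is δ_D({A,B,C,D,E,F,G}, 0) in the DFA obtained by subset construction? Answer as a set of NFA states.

{A,B,C,D,E,F,G}

δ(A,0) = {A,C,E,F,G}; δ(B,0) = {A,B,F,G}; δ(C,0) = {B,C,D,E,F}; δ(D,0) = {A,D,E,F,G}; δ(E,0) = {A,D,F,G}; δ(F,0) = {A,B,D,E,F,G}; δ(G,0) = {A,B,C}.
Union: {A,B,C,D,E,F,G}.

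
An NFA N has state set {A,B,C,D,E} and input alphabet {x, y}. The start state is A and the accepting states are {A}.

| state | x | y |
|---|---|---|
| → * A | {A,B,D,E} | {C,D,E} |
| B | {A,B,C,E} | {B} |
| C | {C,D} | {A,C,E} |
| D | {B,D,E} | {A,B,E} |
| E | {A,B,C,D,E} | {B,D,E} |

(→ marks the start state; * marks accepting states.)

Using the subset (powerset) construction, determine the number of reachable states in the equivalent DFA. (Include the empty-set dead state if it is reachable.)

4

Start state of the DFA: {A}.
{A} --x--> {A,B,D,E}  [new]
{A} --y--> {C,D,E}  [new]
{A,B,D,E} --x--> {A,B,C,D,E}  [new]
{A,B,D,E} --y--> {A,B,C,D,E}  [seen]
{C,D,E} --x--> {A,B,C,D,E}  [seen]
{C,D,E} --y--> {A,B,C,D,E}  [seen]
{A,B,C,D,E} --x--> {A,B,C,D,E}  [seen]
{A,B,C,D,E} --y--> {A,B,C,D,E}  [seen]
Reachable DFA states: {A}, {A,B,D,E}, {C,D,E}, {A,B,C,D,E}.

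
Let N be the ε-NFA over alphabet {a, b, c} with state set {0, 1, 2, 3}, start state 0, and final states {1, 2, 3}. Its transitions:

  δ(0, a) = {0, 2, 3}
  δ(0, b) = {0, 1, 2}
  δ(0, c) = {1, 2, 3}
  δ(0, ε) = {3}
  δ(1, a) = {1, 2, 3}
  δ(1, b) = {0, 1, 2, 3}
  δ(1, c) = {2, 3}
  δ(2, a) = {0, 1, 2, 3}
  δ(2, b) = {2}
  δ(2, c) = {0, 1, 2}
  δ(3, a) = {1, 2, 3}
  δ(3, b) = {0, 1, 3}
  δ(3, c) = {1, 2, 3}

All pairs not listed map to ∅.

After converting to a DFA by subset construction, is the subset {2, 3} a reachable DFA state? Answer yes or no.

Start state of the DFA: {0, 3} (ε-closure of the NFA start).
{0, 3} --a--> {0, 1, 2, 3}  [new]
{0, 3} --b--> {0, 1, 2, 3}  [seen]
{0, 3} --c--> {1, 2, 3}  [new]
{0, 1, 2, 3} --a--> {0, 1, 2, 3}  [seen]
{0, 1, 2, 3} --b--> {0, 1, 2, 3}  [seen]
{0, 1, 2, 3} --c--> {0, 1, 2, 3}  [seen]
{1, 2, 3} --a--> {0, 1, 2, 3}  [seen]
{1, 2, 3} --b--> {0, 1, 2, 3}  [seen]
{1, 2, 3} --c--> {0, 1, 2, 3}  [seen]
Reachable DFA states: {0, 3}, {0, 1, 2, 3}, {1, 2, 3}.
{2, 3} is not among them.

no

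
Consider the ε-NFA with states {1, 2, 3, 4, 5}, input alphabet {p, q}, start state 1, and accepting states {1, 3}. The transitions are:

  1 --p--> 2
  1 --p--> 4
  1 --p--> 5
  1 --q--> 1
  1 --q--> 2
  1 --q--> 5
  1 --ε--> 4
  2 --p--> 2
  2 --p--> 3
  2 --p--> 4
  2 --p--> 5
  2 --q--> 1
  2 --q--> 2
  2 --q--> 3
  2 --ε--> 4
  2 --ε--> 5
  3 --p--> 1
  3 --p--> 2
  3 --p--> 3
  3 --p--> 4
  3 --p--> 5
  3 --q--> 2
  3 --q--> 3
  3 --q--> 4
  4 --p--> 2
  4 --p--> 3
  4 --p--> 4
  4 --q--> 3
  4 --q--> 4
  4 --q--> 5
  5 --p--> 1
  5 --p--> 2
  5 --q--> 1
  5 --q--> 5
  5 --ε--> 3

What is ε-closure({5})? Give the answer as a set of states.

{3, 5}

Begin with {5}.
5 →ε {3}; add 3.
ε-closure = {3, 5}.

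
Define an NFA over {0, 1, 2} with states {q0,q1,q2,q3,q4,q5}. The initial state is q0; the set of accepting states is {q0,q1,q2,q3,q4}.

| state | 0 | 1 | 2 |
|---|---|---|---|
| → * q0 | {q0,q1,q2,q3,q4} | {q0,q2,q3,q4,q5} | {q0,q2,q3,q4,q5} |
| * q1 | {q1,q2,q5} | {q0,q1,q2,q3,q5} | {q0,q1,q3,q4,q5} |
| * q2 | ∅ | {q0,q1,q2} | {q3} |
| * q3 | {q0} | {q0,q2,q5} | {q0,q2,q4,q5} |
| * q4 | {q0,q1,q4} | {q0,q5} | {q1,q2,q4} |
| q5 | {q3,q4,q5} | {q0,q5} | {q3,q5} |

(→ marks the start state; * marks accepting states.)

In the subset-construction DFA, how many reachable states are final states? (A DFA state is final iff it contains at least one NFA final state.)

Start state of the DFA: {q0}.
{q0} --0--> {q0,q1,q2,q3,q4}  [new]
{q0} --1--> {q0,q2,q3,q4,q5}  [new]
{q0} --2--> {q0,q2,q3,q4,q5}  [seen]
{q0,q1,q2,q3,q4} --0--> {q0,q1,q2,q3,q4,q5}  [new]
{q0,q1,q2,q3,q4} --1--> {q0,q1,q2,q3,q4,q5}  [seen]
{q0,q1,q2,q3,q4} --2--> {q0,q1,q2,q3,q4,q5}  [seen]
{q0,q2,q3,q4,q5} --0--> {q0,q1,q2,q3,q4,q5}  [seen]
{q0,q2,q3,q4,q5} --1--> {q0,q1,q2,q3,q4,q5}  [seen]
{q0,q2,q3,q4,q5} --2--> {q0,q1,q2,q3,q4,q5}  [seen]
{q0,q1,q2,q3,q4,q5} --0--> {q0,q1,q2,q3,q4,q5}  [seen]
{q0,q1,q2,q3,q4,q5} --1--> {q0,q1,q2,q3,q4,q5}  [seen]
{q0,q1,q2,q3,q4,q5} --2--> {q0,q1,q2,q3,q4,q5}  [seen]
Reachable DFA states: {q0}, {q0,q1,q2,q3,q4}, {q0,q2,q3,q4,q5}, {q0,q1,q2,q3,q4,q5}.
Accepting DFA states (contain an NFA accepting state): {q0}, {q0,q1,q2,q3,q4}, {q0,q2,q3,q4,q5}, {q0,q1,q2,q3,q4,q5}.

4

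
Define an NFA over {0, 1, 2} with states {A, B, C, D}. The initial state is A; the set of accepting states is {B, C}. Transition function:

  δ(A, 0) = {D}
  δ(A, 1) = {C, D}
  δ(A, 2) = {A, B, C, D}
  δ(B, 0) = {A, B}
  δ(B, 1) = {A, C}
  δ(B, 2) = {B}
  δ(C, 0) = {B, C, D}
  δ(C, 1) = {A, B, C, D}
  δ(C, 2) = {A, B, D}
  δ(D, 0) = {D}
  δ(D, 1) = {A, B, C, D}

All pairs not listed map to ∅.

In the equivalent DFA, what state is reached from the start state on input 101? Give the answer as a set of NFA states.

Start: {A}.
δ(A,1) = {C, D}.
Union: {C, D}.
After 1: {C, D}.
δ(C,0) = {B, C, D}; δ(D,0) = {D}.
Union: {B, C, D}.
After 0: {B, C, D}.
δ(B,1) = {A, C}; δ(C,1) = {A, B, C, D}; δ(D,1) = {A, B, C, D}.
Union: {A, B, C, D}.
After 1: {A, B, C, D}.

{A, B, C, D}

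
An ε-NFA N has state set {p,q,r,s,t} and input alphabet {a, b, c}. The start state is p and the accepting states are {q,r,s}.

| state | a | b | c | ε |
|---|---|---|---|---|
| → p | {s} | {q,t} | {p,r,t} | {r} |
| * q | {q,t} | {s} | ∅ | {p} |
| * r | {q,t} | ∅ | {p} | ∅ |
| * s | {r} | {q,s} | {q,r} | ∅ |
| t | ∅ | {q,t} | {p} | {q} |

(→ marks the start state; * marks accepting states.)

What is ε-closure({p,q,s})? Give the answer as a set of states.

{p,q,r,s}

Begin with {p,q,s}.
p →ε {r}; add r.
ε-closure = {p,q,r,s}.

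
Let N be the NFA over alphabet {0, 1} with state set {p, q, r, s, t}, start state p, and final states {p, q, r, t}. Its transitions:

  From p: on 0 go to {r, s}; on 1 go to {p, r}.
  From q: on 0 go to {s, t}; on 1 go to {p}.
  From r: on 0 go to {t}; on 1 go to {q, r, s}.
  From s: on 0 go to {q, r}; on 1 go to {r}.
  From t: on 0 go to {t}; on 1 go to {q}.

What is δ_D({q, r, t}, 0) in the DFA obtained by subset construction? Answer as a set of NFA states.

δ(q,0) = {s, t}; δ(r,0) = {t}; δ(t,0) = {t}.
Union: {s, t}.

{s, t}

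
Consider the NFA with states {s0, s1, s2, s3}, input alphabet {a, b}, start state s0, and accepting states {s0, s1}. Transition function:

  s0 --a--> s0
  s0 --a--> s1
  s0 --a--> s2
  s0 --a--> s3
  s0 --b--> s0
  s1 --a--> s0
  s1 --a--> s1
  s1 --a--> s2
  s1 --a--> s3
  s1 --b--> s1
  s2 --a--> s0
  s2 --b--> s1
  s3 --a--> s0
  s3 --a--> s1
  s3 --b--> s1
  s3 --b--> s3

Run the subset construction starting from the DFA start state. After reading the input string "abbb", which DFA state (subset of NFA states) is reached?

Start: {s0}.
δ(s0,a) = {s0, s1, s2, s3}.
Union: {s0, s1, s2, s3}.
After a: {s0, s1, s2, s3}.
δ(s0,b) = {s0}; δ(s1,b) = {s1}; δ(s2,b) = {s1}; δ(s3,b) = {s1, s3}.
Union: {s0, s1, s3}.
After b: {s0, s1, s3}.
δ(s0,b) = {s0}; δ(s1,b) = {s1}; δ(s3,b) = {s1, s3}.
Union: {s0, s1, s3}.
After b: {s0, s1, s3}.
δ(s0,b) = {s0}; δ(s1,b) = {s1}; δ(s3,b) = {s1, s3}.
Union: {s0, s1, s3}.
After b: {s0, s1, s3}.

{s0, s1, s3}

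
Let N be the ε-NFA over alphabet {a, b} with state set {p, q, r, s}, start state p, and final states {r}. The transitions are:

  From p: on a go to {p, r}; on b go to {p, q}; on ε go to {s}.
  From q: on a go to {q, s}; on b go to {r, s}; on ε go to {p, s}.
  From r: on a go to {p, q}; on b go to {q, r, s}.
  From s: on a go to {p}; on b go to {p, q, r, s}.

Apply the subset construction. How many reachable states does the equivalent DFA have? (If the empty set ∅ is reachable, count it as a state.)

3

Start state of the DFA: {p, s} (ε-closure of the NFA start).
{p, s} --a--> {p, r, s}  [new]
{p, s} --b--> {p, q, r, s}  [new]
{p, r, s} --a--> {p, q, r, s}  [seen]
{p, r, s} --b--> {p, q, r, s}  [seen]
{p, q, r, s} --a--> {p, q, r, s}  [seen]
{p, q, r, s} --b--> {p, q, r, s}  [seen]
Reachable DFA states: {p, s}, {p, r, s}, {p, q, r, s}.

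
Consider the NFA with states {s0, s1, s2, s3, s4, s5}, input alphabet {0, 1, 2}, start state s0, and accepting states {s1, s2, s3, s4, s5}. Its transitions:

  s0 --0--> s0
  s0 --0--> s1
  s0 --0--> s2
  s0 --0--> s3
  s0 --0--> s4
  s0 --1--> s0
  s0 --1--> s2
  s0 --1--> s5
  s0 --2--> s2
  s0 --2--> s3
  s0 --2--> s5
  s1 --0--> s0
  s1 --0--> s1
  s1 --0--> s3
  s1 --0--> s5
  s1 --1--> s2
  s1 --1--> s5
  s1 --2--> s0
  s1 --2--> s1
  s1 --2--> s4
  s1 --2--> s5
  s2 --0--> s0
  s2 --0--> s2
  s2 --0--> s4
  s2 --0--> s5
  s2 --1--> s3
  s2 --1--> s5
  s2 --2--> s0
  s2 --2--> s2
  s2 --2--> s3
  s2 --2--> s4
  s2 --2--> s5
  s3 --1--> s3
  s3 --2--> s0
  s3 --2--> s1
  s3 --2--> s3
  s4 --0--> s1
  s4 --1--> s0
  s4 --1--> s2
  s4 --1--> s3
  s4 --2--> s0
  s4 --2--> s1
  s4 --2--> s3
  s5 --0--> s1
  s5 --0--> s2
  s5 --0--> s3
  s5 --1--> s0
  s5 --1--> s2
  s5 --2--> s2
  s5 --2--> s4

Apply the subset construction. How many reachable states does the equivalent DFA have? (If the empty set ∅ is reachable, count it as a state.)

7

Start state of the DFA: {s0}.
{s0} --0--> {s0, s1, s2, s3, s4}  [new]
{s0} --1--> {s0, s2, s5}  [new]
{s0} --2--> {s2, s3, s5}  [new]
{s0, s1, s2, s3, s4} --0--> {s0, s1, s2, s3, s4, s5}  [new]
{s0, s1, s2, s3, s4} --1--> {s0, s2, s3, s5}  [new]
{s0, s1, s2, s3, s4} --2--> {s0, s1, s2, s3, s4, s5}  [seen]
{s0, s2, s5} --0--> {s0, s1, s2, s3, s4, s5}  [seen]
{s0, s2, s5} --1--> {s0, s2, s3, s5}  [seen]
{s0, s2, s5} --2--> {s0, s2, s3, s4, s5}  [new]
{s2, s3, s5} --0--> {s0, s1, s2, s3, s4, s5}  [seen]
{s2, s3, s5} --1--> {s0, s2, s3, s5}  [seen]
{s2, s3, s5} --2--> {s0, s1, s2, s3, s4, s5}  [seen]
{s0, s1, s2, s3, s4, s5} --0--> {s0, s1, s2, s3, s4, s5}  [seen]
{s0, s1, s2, s3, s4, s5} --1--> {s0, s2, s3, s5}  [seen]
{s0, s1, s2, s3, s4, s5} --2--> {s0, s1, s2, s3, s4, s5}  [seen]
{s0, s2, s3, s5} --0--> {s0, s1, s2, s3, s4, s5}  [seen]
{s0, s2, s3, s5} --1--> {s0, s2, s3, s5}  [seen]
{s0, s2, s3, s5} --2--> {s0, s1, s2, s3, s4, s5}  [seen]
{s0, s2, s3, s4, s5} --0--> {s0, s1, s2, s3, s4, s5}  [seen]
{s0, s2, s3, s4, s5} --1--> {s0, s2, s3, s5}  [seen]
{s0, s2, s3, s4, s5} --2--> {s0, s1, s2, s3, s4, s5}  [seen]
Reachable DFA states: {s0}, {s0, s1, s2, s3, s4}, {s0, s2, s5}, {s2, s3, s5}, {s0, s1, s2, s3, s4, s5}, {s0, s2, s3, s5}, {s0, s2, s3, s4, s5}.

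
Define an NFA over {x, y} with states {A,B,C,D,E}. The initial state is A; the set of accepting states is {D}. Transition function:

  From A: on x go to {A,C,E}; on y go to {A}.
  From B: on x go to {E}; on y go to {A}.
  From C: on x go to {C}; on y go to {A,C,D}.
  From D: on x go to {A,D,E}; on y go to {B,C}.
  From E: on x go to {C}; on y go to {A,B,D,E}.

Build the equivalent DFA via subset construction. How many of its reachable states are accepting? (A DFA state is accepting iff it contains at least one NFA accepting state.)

Start state of the DFA: {A}.
{A} --x--> {A,C,E}  [new]
{A} --y--> {A}  [seen]
{A,C,E} --x--> {A,C,E}  [seen]
{A,C,E} --y--> {A,B,C,D,E}  [new]
{A,B,C,D,E} --x--> {A,C,D,E}  [new]
{A,B,C,D,E} --y--> {A,B,C,D,E}  [seen]
{A,C,D,E} --x--> {A,C,D,E}  [seen]
{A,C,D,E} --y--> {A,B,C,D,E}  [seen]
Reachable DFA states: {A}, {A,C,E}, {A,B,C,D,E}, {A,C,D,E}.
Accepting DFA states (contain an NFA accepting state): {A,B,C,D,E}, {A,C,D,E}.

2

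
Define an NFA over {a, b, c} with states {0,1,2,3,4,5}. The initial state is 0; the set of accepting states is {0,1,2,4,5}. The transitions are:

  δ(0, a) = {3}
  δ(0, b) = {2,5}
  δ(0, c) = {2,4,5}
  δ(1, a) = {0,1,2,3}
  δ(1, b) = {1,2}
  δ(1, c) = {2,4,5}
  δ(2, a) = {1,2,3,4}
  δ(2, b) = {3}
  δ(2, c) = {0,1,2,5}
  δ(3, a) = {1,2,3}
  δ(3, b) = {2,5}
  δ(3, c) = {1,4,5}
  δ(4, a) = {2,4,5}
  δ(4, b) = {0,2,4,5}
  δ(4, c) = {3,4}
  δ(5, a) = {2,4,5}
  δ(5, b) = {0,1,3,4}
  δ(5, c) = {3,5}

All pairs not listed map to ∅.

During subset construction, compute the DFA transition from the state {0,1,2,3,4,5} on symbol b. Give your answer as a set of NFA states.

{0,1,2,3,4,5}

δ(0,b) = {2,5}; δ(1,b) = {1,2}; δ(2,b) = {3}; δ(3,b) = {2,5}; δ(4,b) = {0,2,4,5}; δ(5,b) = {0,1,3,4}.
Union: {0,1,2,3,4,5}.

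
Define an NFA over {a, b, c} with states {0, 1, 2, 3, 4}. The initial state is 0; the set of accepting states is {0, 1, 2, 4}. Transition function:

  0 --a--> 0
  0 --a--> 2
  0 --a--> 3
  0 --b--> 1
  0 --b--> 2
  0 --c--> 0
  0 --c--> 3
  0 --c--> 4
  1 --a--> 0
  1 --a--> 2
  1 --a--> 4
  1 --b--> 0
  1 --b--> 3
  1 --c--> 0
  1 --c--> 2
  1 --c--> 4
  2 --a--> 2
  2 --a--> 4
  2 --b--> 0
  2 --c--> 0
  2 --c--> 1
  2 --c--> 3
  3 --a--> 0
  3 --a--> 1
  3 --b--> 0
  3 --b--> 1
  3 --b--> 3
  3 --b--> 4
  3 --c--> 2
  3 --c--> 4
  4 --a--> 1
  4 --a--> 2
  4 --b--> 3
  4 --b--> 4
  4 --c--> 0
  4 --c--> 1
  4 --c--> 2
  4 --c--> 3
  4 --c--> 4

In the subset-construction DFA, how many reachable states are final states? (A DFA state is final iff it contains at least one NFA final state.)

9

Start state of the DFA: {0}.
{0} --a--> {0, 2, 3}  [new]
{0} --b--> {1, 2}  [new]
{0} --c--> {0, 3, 4}  [new]
{0, 2, 3} --a--> {0, 1, 2, 3, 4}  [new]
{0, 2, 3} --b--> {0, 1, 2, 3, 4}  [seen]
{0, 2, 3} --c--> {0, 1, 2, 3, 4}  [seen]
{1, 2} --a--> {0, 2, 4}  [new]
{1, 2} --b--> {0, 3}  [new]
{1, 2} --c--> {0, 1, 2, 3, 4}  [seen]
{0, 3, 4} --a--> {0, 1, 2, 3}  [new]
{0, 3, 4} --b--> {0, 1, 2, 3, 4}  [seen]
{0, 3, 4} --c--> {0, 1, 2, 3, 4}  [seen]
{0, 1, 2, 3, 4} --a--> {0, 1, 2, 3, 4}  [seen]
{0, 1, 2, 3, 4} --b--> {0, 1, 2, 3, 4}  [seen]
{0, 1, 2, 3, 4} --c--> {0, 1, 2, 3, 4}  [seen]
{0, 2, 4} --a--> {0, 1, 2, 3, 4}  [seen]
{0, 2, 4} --b--> {0, 1, 2, 3, 4}  [seen]
{0, 2, 4} --c--> {0, 1, 2, 3, 4}  [seen]
{0, 3} --a--> {0, 1, 2, 3}  [seen]
{0, 3} --b--> {0, 1, 2, 3, 4}  [seen]
{0, 3} --c--> {0, 2, 3, 4}  [new]
{0, 1, 2, 3} --a--> {0, 1, 2, 3, 4}  [seen]
{0, 1, 2, 3} --b--> {0, 1, 2, 3, 4}  [seen]
{0, 1, 2, 3} --c--> {0, 1, 2, 3, 4}  [seen]
{0, 2, 3, 4} --a--> {0, 1, 2, 3, 4}  [seen]
{0, 2, 3, 4} --b--> {0, 1, 2, 3, 4}  [seen]
{0, 2, 3, 4} --c--> {0, 1, 2, 3, 4}  [seen]
Reachable DFA states: {0}, {0, 2, 3}, {1, 2}, {0, 3, 4}, {0, 1, 2, 3, 4}, {0, 2, 4}, {0, 3}, {0, 1, 2, 3}, {0, 2, 3, 4}.
Accepting DFA states (contain an NFA accepting state): {0}, {0, 2, 3}, {1, 2}, {0, 3, 4}, {0, 1, 2, 3, 4}, {0, 2, 4}, {0, 3}, {0, 1, 2, 3}, {0, 2, 3, 4}.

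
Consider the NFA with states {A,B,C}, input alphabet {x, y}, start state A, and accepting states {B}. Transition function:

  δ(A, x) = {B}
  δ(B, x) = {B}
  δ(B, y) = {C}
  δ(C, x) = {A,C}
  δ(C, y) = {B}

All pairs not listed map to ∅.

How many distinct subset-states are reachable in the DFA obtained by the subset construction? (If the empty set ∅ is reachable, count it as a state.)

Start state of the DFA: {A}.
{A} --x--> {B}  [new]
{A} --y--> ∅  [new]
{B} --x--> {B}  [seen]
{B} --y--> {C}  [new]
∅ --x--> ∅  [seen]
∅ --y--> ∅  [seen]
{C} --x--> {A,C}  [new]
{C} --y--> {B}  [seen]
{A,C} --x--> {A,B,C}  [new]
{A,C} --y--> {B}  [seen]
{A,B,C} --x--> {A,B,C}  [seen]
{A,B,C} --y--> {B,C}  [new]
{B,C} --x--> {A,B,C}  [seen]
{B,C} --y--> {B,C}  [seen]
Reachable DFA states: {A}, {B}, ∅, {C}, {A,C}, {A,B,C}, {B,C}.

7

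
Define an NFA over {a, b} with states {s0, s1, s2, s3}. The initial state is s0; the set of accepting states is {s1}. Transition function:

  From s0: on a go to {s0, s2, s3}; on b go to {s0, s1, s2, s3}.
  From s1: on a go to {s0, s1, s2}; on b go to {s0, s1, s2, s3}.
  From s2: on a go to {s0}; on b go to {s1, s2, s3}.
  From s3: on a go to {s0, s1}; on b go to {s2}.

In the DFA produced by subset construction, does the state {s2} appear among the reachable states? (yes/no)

no

Start state of the DFA: {s0}.
{s0} --a--> {s0, s2, s3}  [new]
{s0} --b--> {s0, s1, s2, s3}  [new]
{s0, s2, s3} --a--> {s0, s1, s2, s3}  [seen]
{s0, s2, s3} --b--> {s0, s1, s2, s3}  [seen]
{s0, s1, s2, s3} --a--> {s0, s1, s2, s3}  [seen]
{s0, s1, s2, s3} --b--> {s0, s1, s2, s3}  [seen]
Reachable DFA states: {s0}, {s0, s2, s3}, {s0, s1, s2, s3}.
{s2} is not among them.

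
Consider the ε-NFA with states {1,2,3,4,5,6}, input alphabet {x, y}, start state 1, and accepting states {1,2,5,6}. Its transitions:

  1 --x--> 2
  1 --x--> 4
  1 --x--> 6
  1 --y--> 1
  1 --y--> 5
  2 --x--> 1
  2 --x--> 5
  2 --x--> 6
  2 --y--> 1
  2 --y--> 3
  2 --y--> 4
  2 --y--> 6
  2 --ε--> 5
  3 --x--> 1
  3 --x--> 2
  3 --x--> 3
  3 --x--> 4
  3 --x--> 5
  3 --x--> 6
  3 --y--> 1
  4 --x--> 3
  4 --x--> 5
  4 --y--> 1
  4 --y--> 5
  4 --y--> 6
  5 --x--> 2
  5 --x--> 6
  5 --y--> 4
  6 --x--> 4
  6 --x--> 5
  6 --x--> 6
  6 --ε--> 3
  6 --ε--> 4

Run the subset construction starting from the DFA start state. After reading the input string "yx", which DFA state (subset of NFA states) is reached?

Start: {1}.
δ(1,y) = {1,5}.
Union: {1,5}.
After y: {1,5}.
δ(1,x) = {2,4,6}; δ(5,x) = {2,6}.
Union: {2,4,6}.
ε-closure gives {2,3,4,5,6}.
After x: {2,3,4,5,6}.

{2,3,4,5,6}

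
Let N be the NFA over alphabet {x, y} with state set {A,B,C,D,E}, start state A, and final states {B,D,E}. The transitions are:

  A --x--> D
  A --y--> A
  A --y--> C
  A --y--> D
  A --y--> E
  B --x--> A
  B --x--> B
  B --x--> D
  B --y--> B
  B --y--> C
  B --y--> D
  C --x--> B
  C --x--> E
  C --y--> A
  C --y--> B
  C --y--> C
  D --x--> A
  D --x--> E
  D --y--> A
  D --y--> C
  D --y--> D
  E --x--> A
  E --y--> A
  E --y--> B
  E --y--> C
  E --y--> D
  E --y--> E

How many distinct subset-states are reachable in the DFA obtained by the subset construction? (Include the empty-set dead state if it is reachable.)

Start state of the DFA: {A}.
{A} --x--> {D}  [new]
{A} --y--> {A,C,D,E}  [new]
{D} --x--> {A,E}  [new]
{D} --y--> {A,C,D}  [new]
{A,C,D,E} --x--> {A,B,D,E}  [new]
{A,C,D,E} --y--> {A,B,C,D,E}  [new]
{A,E} --x--> {A,D}  [new]
{A,E} --y--> {A,B,C,D,E}  [seen]
{A,C,D} --x--> {A,B,D,E}  [seen]
{A,C,D} --y--> {A,B,C,D,E}  [seen]
{A,B,D,E} --x--> {A,B,D,E}  [seen]
{A,B,D,E} --y--> {A,B,C,D,E}  [seen]
{A,B,C,D,E} --x--> {A,B,D,E}  [seen]
{A,B,C,D,E} --y--> {A,B,C,D,E}  [seen]
{A,D} --x--> {A,D,E}  [new]
{A,D} --y--> {A,C,D,E}  [seen]
{A,D,E} --x--> {A,D,E}  [seen]
{A,D,E} --y--> {A,B,C,D,E}  [seen]
Reachable DFA states: {A}, {D}, {A,C,D,E}, {A,E}, {A,C,D}, {A,B,D,E}, {A,B,C,D,E}, {A,D}, {A,D,E}.

9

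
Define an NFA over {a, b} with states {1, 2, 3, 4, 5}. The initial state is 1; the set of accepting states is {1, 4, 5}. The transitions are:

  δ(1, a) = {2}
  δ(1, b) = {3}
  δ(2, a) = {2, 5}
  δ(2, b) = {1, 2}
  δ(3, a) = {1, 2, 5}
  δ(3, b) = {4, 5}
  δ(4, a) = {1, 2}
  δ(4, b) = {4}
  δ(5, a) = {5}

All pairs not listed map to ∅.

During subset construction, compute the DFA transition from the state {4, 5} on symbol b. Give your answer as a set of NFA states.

δ(4,b) = {4}; δ(5,b) = ∅.
Union: {4}.

{4}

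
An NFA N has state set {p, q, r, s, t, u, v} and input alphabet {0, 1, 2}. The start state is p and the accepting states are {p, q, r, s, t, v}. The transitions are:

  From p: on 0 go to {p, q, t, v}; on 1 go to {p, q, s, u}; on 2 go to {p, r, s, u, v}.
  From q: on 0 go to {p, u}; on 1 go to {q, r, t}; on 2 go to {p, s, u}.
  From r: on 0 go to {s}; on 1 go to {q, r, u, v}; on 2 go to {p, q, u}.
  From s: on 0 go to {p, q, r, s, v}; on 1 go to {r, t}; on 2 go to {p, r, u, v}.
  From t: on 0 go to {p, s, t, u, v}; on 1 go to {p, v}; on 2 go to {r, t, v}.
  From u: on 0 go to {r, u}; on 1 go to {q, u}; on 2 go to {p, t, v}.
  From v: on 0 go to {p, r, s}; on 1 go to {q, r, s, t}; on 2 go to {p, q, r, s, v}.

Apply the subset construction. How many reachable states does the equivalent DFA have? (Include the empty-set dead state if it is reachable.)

7

Start state of the DFA: {p}.
{p} --0--> {p, q, t, v}  [new]
{p} --1--> {p, q, s, u}  [new]
{p} --2--> {p, r, s, u, v}  [new]
{p, q, t, v} --0--> {p, q, r, s, t, u, v}  [new]
{p, q, t, v} --1--> {p, q, r, s, t, u, v}  [seen]
{p, q, t, v} --2--> {p, q, r, s, t, u, v}  [seen]
{p, q, s, u} --0--> {p, q, r, s, t, u, v}  [seen]
{p, q, s, u} --1--> {p, q, r, s, t, u}  [new]
{p, q, s, u} --2--> {p, r, s, t, u, v}  [new]
{p, r, s, u, v} --0--> {p, q, r, s, t, u, v}  [seen]
{p, r, s, u, v} --1--> {p, q, r, s, t, u, v}  [seen]
{p, r, s, u, v} --2--> {p, q, r, s, t, u, v}  [seen]
{p, q, r, s, t, u, v} --0--> {p, q, r, s, t, u, v}  [seen]
{p, q, r, s, t, u, v} --1--> {p, q, r, s, t, u, v}  [seen]
{p, q, r, s, t, u, v} --2--> {p, q, r, s, t, u, v}  [seen]
{p, q, r, s, t, u} --0--> {p, q, r, s, t, u, v}  [seen]
{p, q, r, s, t, u} --1--> {p, q, r, s, t, u, v}  [seen]
{p, q, r, s, t, u} --2--> {p, q, r, s, t, u, v}  [seen]
{p, r, s, t, u, v} --0--> {p, q, r, s, t, u, v}  [seen]
{p, r, s, t, u, v} --1--> {p, q, r, s, t, u, v}  [seen]
{p, r, s, t, u, v} --2--> {p, q, r, s, t, u, v}  [seen]
Reachable DFA states: {p}, {p, q, t, v}, {p, q, s, u}, {p, r, s, u, v}, {p, q, r, s, t, u, v}, {p, q, r, s, t, u}, {p, r, s, t, u, v}.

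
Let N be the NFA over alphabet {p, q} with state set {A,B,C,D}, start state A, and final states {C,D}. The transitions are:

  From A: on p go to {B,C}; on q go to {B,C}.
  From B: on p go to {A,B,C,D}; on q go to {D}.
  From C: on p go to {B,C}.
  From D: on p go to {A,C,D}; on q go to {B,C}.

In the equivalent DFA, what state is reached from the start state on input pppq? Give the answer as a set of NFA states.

{B,C,D}

Start: {A}.
δ(A,p) = {B,C}.
Union: {B,C}.
After p: {B,C}.
δ(B,p) = {A,B,C,D}; δ(C,p) = {B,C}.
Union: {A,B,C,D}.
After p: {A,B,C,D}.
δ(A,p) = {B,C}; δ(B,p) = {A,B,C,D}; δ(C,p) = {B,C}; δ(D,p) = {A,C,D}.
Union: {A,B,C,D}.
After p: {A,B,C,D}.
δ(A,q) = {B,C}; δ(B,q) = {D}; δ(C,q) = ∅; δ(D,q) = {B,C}.
Union: {B,C,D}.
After q: {B,C,D}.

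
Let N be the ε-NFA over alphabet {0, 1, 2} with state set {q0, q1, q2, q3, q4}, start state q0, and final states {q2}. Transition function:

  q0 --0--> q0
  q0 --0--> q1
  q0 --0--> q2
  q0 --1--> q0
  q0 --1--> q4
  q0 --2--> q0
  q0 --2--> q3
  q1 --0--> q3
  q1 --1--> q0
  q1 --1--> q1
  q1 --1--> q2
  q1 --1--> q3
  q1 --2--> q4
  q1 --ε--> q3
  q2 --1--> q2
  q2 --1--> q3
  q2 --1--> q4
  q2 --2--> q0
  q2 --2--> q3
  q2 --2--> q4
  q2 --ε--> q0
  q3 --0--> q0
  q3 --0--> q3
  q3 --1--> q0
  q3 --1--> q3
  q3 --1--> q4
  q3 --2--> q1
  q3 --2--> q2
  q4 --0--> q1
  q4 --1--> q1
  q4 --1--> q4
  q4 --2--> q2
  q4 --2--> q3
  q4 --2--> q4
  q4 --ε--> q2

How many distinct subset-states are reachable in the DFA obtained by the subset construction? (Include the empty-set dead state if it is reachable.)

6

Start state of the DFA: {q0} (ε-closure of the NFA start).
{q0} --0--> {q0, q1, q2, q3}  [new]
{q0} --1--> {q0, q2, q4}  [new]
{q0} --2--> {q0, q3}  [new]
{q0, q1, q2, q3} --0--> {q0, q1, q2, q3}  [seen]
{q0, q1, q2, q3} --1--> {q0, q1, q2, q3, q4}  [new]
{q0, q1, q2, q3} --2--> {q0, q1, q2, q3, q4}  [seen]
{q0, q2, q4} --0--> {q0, q1, q2, q3}  [seen]
{q0, q2, q4} --1--> {q0, q1, q2, q3, q4}  [seen]
{q0, q2, q4} --2--> {q0, q2, q3, q4}  [new]
{q0, q3} --0--> {q0, q1, q2, q3}  [seen]
{q0, q3} --1--> {q0, q2, q3, q4}  [seen]
{q0, q3} --2--> {q0, q1, q2, q3}  [seen]
{q0, q1, q2, q3, q4} --0--> {q0, q1, q2, q3}  [seen]
{q0, q1, q2, q3, q4} --1--> {q0, q1, q2, q3, q4}  [seen]
{q0, q1, q2, q3, q4} --2--> {q0, q1, q2, q3, q4}  [seen]
{q0, q2, q3, q4} --0--> {q0, q1, q2, q3}  [seen]
{q0, q2, q3, q4} --1--> {q0, q1, q2, q3, q4}  [seen]
{q0, q2, q3, q4} --2--> {q0, q1, q2, q3, q4}  [seen]
Reachable DFA states: {q0}, {q0, q1, q2, q3}, {q0, q2, q4}, {q0, q3}, {q0, q1, q2, q3, q4}, {q0, q2, q3, q4}.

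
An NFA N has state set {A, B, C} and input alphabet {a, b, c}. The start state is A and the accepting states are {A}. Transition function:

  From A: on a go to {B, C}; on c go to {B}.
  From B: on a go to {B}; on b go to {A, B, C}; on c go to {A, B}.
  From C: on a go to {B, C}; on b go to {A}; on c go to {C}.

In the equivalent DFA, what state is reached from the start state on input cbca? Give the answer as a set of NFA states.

Start: {A}.
δ(A,c) = {B}.
Union: {B}.
After c: {B}.
δ(B,b) = {A, B, C}.
Union: {A, B, C}.
After b: {A, B, C}.
δ(A,c) = {B}; δ(B,c) = {A, B}; δ(C,c) = {C}.
Union: {A, B, C}.
After c: {A, B, C}.
δ(A,a) = {B, C}; δ(B,a) = {B}; δ(C,a) = {B, C}.
Union: {B, C}.
After a: {B, C}.

{B, C}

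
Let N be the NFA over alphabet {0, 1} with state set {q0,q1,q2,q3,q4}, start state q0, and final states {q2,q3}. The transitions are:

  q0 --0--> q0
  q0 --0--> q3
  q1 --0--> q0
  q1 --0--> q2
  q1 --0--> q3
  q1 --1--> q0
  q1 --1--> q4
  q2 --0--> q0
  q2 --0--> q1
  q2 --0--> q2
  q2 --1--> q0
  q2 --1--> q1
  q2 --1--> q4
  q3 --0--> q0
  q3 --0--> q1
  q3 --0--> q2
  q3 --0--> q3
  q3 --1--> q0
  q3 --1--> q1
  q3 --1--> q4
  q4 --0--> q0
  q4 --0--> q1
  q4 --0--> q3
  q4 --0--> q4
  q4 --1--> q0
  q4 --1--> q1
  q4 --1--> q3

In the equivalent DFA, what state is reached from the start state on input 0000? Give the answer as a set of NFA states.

{q0,q1,q2,q3}

Start: {q0}.
δ(q0,0) = {q0,q3}.
Union: {q0,q3}.
After 0: {q0,q3}.
δ(q0,0) = {q0,q3}; δ(q3,0) = {q0,q1,q2,q3}.
Union: {q0,q1,q2,q3}.
After 0: {q0,q1,q2,q3}.
δ(q0,0) = {q0,q3}; δ(q1,0) = {q0,q2,q3}; δ(q2,0) = {q0,q1,q2}; δ(q3,0) = {q0,q1,q2,q3}.
Union: {q0,q1,q2,q3}.
After 0: {q0,q1,q2,q3}.
δ(q0,0) = {q0,q3}; δ(q1,0) = {q0,q2,q3}; δ(q2,0) = {q0,q1,q2}; δ(q3,0) = {q0,q1,q2,q3}.
Union: {q0,q1,q2,q3}.
After 0: {q0,q1,q2,q3}.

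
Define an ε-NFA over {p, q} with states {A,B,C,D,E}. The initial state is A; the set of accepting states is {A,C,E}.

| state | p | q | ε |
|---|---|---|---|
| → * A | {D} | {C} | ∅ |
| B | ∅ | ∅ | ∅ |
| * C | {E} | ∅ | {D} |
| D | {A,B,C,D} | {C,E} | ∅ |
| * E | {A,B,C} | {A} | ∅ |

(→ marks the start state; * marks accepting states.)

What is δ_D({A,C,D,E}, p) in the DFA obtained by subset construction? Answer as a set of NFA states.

δ(A,p) = {D}; δ(C,p) = {E}; δ(D,p) = {A,B,C,D}; δ(E,p) = {A,B,C}.
Union: {A,B,C,D,E}.

{A,B,C,D,E}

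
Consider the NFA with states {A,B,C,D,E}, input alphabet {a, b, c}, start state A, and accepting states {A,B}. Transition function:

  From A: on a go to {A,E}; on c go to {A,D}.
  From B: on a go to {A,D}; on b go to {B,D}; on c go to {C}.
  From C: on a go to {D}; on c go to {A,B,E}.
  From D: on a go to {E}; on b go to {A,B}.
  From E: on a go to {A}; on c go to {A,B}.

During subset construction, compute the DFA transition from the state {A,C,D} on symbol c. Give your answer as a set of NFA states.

{A,B,D,E}

δ(A,c) = {A,D}; δ(C,c) = {A,B,E}; δ(D,c) = ∅.
Union: {A,B,D,E}.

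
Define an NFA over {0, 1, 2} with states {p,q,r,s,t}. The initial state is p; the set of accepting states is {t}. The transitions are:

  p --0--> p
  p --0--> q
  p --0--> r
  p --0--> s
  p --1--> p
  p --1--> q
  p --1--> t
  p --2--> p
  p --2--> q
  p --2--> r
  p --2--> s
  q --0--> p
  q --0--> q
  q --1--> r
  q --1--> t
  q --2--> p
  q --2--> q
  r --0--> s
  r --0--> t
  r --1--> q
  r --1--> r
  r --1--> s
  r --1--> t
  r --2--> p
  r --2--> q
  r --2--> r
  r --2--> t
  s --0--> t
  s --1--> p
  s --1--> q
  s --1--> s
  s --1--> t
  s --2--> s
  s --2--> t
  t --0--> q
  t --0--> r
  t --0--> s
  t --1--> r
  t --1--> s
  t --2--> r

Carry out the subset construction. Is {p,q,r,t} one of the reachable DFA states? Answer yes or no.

Start state of the DFA: {p}.
{p} --0--> {p,q,r,s}  [new]
{p} --1--> {p,q,t}  [new]
{p} --2--> {p,q,r,s}  [seen]
{p,q,r,s} --0--> {p,q,r,s,t}  [new]
{p,q,r,s} --1--> {p,q,r,s,t}  [seen]
{p,q,r,s} --2--> {p,q,r,s,t}  [seen]
{p,q,t} --0--> {p,q,r,s}  [seen]
{p,q,t} --1--> {p,q,r,s,t}  [seen]
{p,q,t} --2--> {p,q,r,s}  [seen]
{p,q,r,s,t} --0--> {p,q,r,s,t}  [seen]
{p,q,r,s,t} --1--> {p,q,r,s,t}  [seen]
{p,q,r,s,t} --2--> {p,q,r,s,t}  [seen]
Reachable DFA states: {p}, {p,q,r,s}, {p,q,t}, {p,q,r,s,t}.
{p,q,r,t} is not among them.

no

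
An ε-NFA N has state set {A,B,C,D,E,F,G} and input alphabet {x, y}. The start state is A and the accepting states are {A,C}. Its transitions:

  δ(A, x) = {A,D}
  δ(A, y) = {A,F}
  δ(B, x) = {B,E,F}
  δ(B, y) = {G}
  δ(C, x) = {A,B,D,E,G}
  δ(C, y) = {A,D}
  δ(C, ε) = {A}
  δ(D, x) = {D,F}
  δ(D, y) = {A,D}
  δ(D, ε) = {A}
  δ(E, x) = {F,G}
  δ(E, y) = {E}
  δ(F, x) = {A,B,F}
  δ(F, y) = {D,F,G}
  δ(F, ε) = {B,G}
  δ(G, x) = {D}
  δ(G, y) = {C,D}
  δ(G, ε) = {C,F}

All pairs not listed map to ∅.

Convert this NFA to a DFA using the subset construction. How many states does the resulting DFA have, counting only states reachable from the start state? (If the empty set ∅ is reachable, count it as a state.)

Start state of the DFA: {A} (ε-closure of the NFA start).
{A} --x--> {A,D}  [new]
{A} --y--> {A,B,C,F,G}  [new]
{A,D} --x--> {A,B,C,D,F,G}  [new]
{A,D} --y--> {A,B,C,D,F,G}  [seen]
{A,B,C,F,G} --x--> {A,B,C,D,E,F,G}  [new]
{A,B,C,F,G} --y--> {A,B,C,D,F,G}  [seen]
{A,B,C,D,F,G} --x--> {A,B,C,D,E,F,G}  [seen]
{A,B,C,D,F,G} --y--> {A,B,C,D,F,G}  [seen]
{A,B,C,D,E,F,G} --x--> {A,B,C,D,E,F,G}  [seen]
{A,B,C,D,E,F,G} --y--> {A,B,C,D,E,F,G}  [seen]
Reachable DFA states: {A}, {A,D}, {A,B,C,F,G}, {A,B,C,D,F,G}, {A,B,C,D,E,F,G}.

5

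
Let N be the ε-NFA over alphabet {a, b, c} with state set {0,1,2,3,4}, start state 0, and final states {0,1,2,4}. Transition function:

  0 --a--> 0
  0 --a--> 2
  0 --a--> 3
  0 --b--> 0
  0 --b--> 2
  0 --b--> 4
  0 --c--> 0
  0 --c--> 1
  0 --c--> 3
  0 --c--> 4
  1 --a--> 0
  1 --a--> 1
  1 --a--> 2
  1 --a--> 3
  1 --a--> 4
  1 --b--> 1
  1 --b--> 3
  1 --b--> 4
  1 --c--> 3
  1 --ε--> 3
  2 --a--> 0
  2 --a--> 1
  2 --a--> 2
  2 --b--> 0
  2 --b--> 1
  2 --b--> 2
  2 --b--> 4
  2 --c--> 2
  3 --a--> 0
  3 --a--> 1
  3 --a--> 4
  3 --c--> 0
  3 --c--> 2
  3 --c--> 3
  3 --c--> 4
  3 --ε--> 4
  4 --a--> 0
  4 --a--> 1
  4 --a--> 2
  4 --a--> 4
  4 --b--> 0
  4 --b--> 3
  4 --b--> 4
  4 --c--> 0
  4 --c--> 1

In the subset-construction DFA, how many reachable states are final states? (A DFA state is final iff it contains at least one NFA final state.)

5

Start state of the DFA: {0} (ε-closure of the NFA start).
{0} --a--> {0,2,3,4}  [new]
{0} --b--> {0,2,4}  [new]
{0} --c--> {0,1,3,4}  [new]
{0,2,3,4} --a--> {0,1,2,3,4}  [new]
{0,2,3,4} --b--> {0,1,2,3,4}  [seen]
{0,2,3,4} --c--> {0,1,2,3,4}  [seen]
{0,2,4} --a--> {0,1,2,3,4}  [seen]
{0,2,4} --b--> {0,1,2,3,4}  [seen]
{0,2,4} --c--> {0,1,2,3,4}  [seen]
{0,1,3,4} --a--> {0,1,2,3,4}  [seen]
{0,1,3,4} --b--> {0,1,2,3,4}  [seen]
{0,1,3,4} --c--> {0,1,2,3,4}  [seen]
{0,1,2,3,4} --a--> {0,1,2,3,4}  [seen]
{0,1,2,3,4} --b--> {0,1,2,3,4}  [seen]
{0,1,2,3,4} --c--> {0,1,2,3,4}  [seen]
Reachable DFA states: {0}, {0,2,3,4}, {0,2,4}, {0,1,3,4}, {0,1,2,3,4}.
Accepting DFA states (contain an NFA accepting state): {0}, {0,2,3,4}, {0,2,4}, {0,1,3,4}, {0,1,2,3,4}.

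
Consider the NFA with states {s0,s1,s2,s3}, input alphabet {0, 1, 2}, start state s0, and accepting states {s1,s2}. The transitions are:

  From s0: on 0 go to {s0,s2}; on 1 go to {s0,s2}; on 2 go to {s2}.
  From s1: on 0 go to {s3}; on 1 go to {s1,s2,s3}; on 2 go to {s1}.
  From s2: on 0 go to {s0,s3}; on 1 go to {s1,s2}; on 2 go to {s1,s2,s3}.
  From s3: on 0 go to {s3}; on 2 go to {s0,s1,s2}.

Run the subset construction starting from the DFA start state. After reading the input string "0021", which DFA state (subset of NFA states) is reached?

{s0,s1,s2,s3}

Start: {s0}.
δ(s0,0) = {s0,s2}.
Union: {s0,s2}.
After 0: {s0,s2}.
δ(s0,0) = {s0,s2}; δ(s2,0) = {s0,s3}.
Union: {s0,s2,s3}.
After 0: {s0,s2,s3}.
δ(s0,2) = {s2}; δ(s2,2) = {s1,s2,s3}; δ(s3,2) = {s0,s1,s2}.
Union: {s0,s1,s2,s3}.
After 2: {s0,s1,s2,s3}.
δ(s0,1) = {s0,s2}; δ(s1,1) = {s1,s2,s3}; δ(s2,1) = {s1,s2}; δ(s3,1) = ∅.
Union: {s0,s1,s2,s3}.
After 1: {s0,s1,s2,s3}.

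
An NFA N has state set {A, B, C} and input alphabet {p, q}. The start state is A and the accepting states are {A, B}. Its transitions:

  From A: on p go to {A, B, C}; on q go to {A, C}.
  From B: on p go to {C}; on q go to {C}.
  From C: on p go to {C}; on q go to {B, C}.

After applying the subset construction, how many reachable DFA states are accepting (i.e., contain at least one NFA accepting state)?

Start state of the DFA: {A}.
{A} --p--> {A, B, C}  [new]
{A} --q--> {A, C}  [new]
{A, B, C} --p--> {A, B, C}  [seen]
{A, B, C} --q--> {A, B, C}  [seen]
{A, C} --p--> {A, B, C}  [seen]
{A, C} --q--> {A, B, C}  [seen]
Reachable DFA states: {A}, {A, B, C}, {A, C}.
Accepting DFA states (contain an NFA accepting state): {A}, {A, B, C}, {A, C}.

3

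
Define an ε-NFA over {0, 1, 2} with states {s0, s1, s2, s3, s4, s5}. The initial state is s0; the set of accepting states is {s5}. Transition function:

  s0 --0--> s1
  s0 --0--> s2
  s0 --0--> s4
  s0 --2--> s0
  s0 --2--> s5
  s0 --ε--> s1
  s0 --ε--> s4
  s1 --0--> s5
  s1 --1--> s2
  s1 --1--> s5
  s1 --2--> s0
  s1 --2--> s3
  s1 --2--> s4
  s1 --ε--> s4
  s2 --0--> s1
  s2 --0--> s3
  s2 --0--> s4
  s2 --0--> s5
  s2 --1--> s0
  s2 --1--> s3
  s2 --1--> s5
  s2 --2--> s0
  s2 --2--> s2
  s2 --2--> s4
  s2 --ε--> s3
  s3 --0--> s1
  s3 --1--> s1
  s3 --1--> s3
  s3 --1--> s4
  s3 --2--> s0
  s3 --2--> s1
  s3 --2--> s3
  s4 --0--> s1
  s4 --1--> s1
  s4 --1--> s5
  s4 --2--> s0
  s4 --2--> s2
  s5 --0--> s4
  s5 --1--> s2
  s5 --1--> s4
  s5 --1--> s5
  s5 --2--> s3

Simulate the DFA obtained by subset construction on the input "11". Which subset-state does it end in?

{s0, s1, s2, s3, s4, s5}

Start: {s0, s1, s4}.
δ(s0,1) = ∅; δ(s1,1) = {s2, s5}; δ(s4,1) = {s1, s5}.
Union: {s1, s2, s5}.
ε-closure gives {s1, s2, s3, s4, s5}.
After 1: {s1, s2, s3, s4, s5}.
δ(s1,1) = {s2, s5}; δ(s2,1) = {s0, s3, s5}; δ(s3,1) = {s1, s3, s4}; δ(s4,1) = {s1, s5}; δ(s5,1) = {s2, s4, s5}.
Union: {s0, s1, s2, s3, s4, s5}.
After 1: {s0, s1, s2, s3, s4, s5}.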